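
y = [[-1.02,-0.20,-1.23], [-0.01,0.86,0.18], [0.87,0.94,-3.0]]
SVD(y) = [[0.28, -0.9, -0.33], [0.01, 0.34, -0.94], [0.96, 0.26, 0.11]] @ diag([3.378940052628687, 1.4069011716709032, 0.7805723630085082]) @ [[0.16, 0.25, -0.95],  [0.81, 0.51, 0.27],  [0.56, -0.82, -0.12]]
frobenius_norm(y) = 3.74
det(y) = 3.71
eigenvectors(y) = [[(-0.77+0j), -0.77-0.00j, -0.22+0.00j], [0.04-0.00j, 0.04+0.00j, 0.96+0.00j], [(-0.63+0.1j), -0.63-0.10j, 0.18+0.00j]]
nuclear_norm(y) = 5.57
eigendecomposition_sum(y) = [[-0.51+6.63j, 0.00+2.98j, -0.61-7.74j], [(-0.01-0.32j), (-0.02-0.14j), (0.07+0.37j)], [(0.43+5.55j), 0.38+2.47j, -1.50-6.33j]] + [[-0.51-6.63j, 0.00-2.98j, -0.61+7.74j], [(-0.01+0.32j), -0.02+0.14j, (0.07-0.37j)], [0.43-5.55j, (0.38-2.47j), -1.50+6.33j]] + [[(-0+0j),(-0.2+0j),(-0.01-0j)], [0.01-0.00j,0.89-0.00j,0.04+0.00j], [-0j,0.17-0.00j,(0.01+0j)]]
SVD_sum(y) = [[0.15,0.24,-0.91], [0.01,0.01,-0.04], [0.52,0.82,-3.09]] + [[-1.03, -0.65, -0.35], [0.39, 0.25, 0.13], [0.3, 0.19, 0.10]] + [[-0.14, 0.21, 0.03], [-0.41, 0.60, 0.09], [0.05, -0.07, -0.01]]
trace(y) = -3.16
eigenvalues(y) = [(-2.03+0.16j), (-2.03-0.16j), (0.9+0j)]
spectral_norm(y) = 3.38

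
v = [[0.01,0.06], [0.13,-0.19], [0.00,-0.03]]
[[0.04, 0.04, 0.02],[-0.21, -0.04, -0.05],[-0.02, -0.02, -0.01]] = v @ [[-0.43,  0.46,  0.08], [0.82,  0.51,  0.33]]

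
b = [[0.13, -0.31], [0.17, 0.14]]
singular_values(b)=[0.35, 0.21]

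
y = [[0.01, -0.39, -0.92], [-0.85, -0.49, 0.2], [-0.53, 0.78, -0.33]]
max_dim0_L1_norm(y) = 1.66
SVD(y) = [[-0.56, -0.47, 0.68], [0.59, -0.8, -0.07], [0.58, 0.36, 0.73]] @ diag([1.0030973105360579, 1.0003736975537834, 0.9962169697600515]) @ [[-0.81,0.38,0.44], [0.49,0.86,0.15], [-0.32,0.34,-0.89]]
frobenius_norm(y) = 1.73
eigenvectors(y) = [[0.69+0.00j,(0.26-0.44j),(0.26+0.44j)],  [-0.47+0.00j,0.63+0.00j,(0.63-0j)],  [-0.55+0.00j,(-0.21-0.55j),-0.21+0.55j]]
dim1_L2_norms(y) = [1.0, 1.0, 1.0]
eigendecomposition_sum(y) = [[(0.48-0j), (-0.32-0j), (-0.38+0j)], [-0.33+0.00j, 0.22+0.00j, (0.26-0j)], [(-0.38+0j), (0.26+0j), 0.30-0.00j]] + [[(-0.24+0.11j), -0.03+0.32j, -0.27-0.13j], [(-0.26-0.18j), (-0.35+0.16j), -0.03-0.37j], [(-0.07+0.29j), 0.26+0.26j, -0.32+0.15j]] + [[(-0.24-0.11j),-0.03-0.32j,(-0.27+0.13j)],[(-0.26+0.18j),(-0.35-0.16j),-0.03+0.37j],[-0.07-0.29j,0.26-0.26j,(-0.32-0.15j)]]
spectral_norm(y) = 1.00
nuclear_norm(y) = 3.00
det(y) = 1.00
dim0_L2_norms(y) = [1.0, 1.0, 1.0]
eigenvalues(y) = [(1+0j), (-0.91+0.42j), (-0.91-0.42j)]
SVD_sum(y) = [[0.46, -0.22, -0.25],[-0.48, 0.23, 0.26],[-0.47, 0.22, 0.26]] + [[-0.23, -0.40, -0.07],[-0.39, -0.69, -0.12],[0.18, 0.31, 0.06]] + [[-0.22,0.23,-0.6], [0.02,-0.02,0.06], [-0.23,0.24,-0.64]]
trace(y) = -0.81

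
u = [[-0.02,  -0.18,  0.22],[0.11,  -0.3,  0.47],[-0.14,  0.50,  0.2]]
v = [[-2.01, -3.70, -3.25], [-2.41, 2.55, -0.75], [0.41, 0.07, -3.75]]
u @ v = [[0.56, -0.37, -0.62], [0.69, -1.14, -1.90], [-0.84, 1.81, -0.67]]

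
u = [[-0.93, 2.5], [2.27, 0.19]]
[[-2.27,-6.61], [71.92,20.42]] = u @ [[30.80, 8.94], [10.55, 0.68]]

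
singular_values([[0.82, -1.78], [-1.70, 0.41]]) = [2.37, 1.14]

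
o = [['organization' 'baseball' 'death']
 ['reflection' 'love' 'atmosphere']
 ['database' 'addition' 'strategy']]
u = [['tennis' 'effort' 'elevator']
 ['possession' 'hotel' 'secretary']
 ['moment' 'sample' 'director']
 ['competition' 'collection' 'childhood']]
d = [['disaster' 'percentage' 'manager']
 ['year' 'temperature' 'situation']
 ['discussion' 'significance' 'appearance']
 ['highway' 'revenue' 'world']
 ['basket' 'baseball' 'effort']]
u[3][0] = 'competition'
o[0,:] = ['organization', 'baseball', 'death']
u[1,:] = ['possession', 'hotel', 'secretary']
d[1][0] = 'year'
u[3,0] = 'competition'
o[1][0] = 'reflection'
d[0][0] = 'disaster'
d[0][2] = 'manager'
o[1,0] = 'reflection'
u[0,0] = 'tennis'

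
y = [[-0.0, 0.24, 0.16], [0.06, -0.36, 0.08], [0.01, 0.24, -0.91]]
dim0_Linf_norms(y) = [0.06, 0.36, 0.91]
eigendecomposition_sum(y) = [[0.04, 0.03, 0.01], [0.01, 0.00, 0.0], [0.0, 0.0, 0.00]] + [[-0.04, 0.26, 0.03], [0.05, -0.32, -0.03], [0.02, -0.14, -0.01]] + [[0.00, -0.05, 0.12], [0.0, -0.05, 0.11], [-0.01, 0.38, -0.90]]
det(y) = 0.02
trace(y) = -1.27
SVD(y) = [[-0.09, 0.64, 0.76],[-0.19, -0.76, 0.62],[0.98, -0.09, 0.19]] @ diag([0.961388039435267, 0.4275326875348622, 0.0393552883362786]) @ [[-0.0,0.29,-0.96], [-0.11,0.95,0.29], [0.99,0.1,0.03]]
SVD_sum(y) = [[0.00, -0.02, 0.08],[0.00, -0.05, 0.17],[-0.0, 0.28, -0.90]] + [[-0.03, 0.26, 0.08], [0.04, -0.31, -0.10], [0.00, -0.04, -0.01]] + [[0.03,0.0,0.00],  [0.02,0.0,0.0],  [0.01,0.00,0.0]]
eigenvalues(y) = [0.05, -0.37, -0.94]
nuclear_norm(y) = 1.43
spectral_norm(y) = 0.96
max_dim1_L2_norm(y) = 0.94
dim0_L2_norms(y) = [0.06, 0.49, 0.93]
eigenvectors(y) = [[0.99, 0.6, -0.14], [0.16, -0.73, -0.12], [0.05, -0.32, 0.98]]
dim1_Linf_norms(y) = [0.24, 0.36, 0.91]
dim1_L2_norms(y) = [0.29, 0.37, 0.94]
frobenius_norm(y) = 1.05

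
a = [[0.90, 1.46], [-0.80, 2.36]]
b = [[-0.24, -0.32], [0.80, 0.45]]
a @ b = [[0.95,0.37], [2.08,1.32]]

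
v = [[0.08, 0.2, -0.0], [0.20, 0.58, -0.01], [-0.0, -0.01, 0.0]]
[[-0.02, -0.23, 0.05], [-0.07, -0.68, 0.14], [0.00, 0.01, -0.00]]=v@[[-0.08, -0.12, -0.3], [-0.09, -1.12, 0.35], [0.06, 0.17, 0.18]]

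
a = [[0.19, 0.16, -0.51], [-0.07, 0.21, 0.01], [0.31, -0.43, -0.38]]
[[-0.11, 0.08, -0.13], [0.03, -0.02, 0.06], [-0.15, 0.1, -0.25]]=a@[[0.09, -0.20, -0.45], [0.16, -0.13, 0.14], [0.3, -0.27, 0.14]]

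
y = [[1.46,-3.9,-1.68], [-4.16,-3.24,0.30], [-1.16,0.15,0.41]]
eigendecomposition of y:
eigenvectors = [[0.50, 0.84, 0.29], [0.87, -0.48, -0.29], [0.07, -0.27, 0.91]]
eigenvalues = [-5.6, 4.23, -0.0]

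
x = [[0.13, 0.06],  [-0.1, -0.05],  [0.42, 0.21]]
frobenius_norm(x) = 0.50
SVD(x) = [[-0.28,-0.96], [0.22,-0.07], [-0.93,0.28]] @ diag([0.5034695780519262, 0.004287653929051651]) @ [[-0.9, -0.44], [-0.44, 0.9]]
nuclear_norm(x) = 0.51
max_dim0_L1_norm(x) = 0.65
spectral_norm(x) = 0.50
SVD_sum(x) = [[0.13,0.06], [-0.1,-0.05], [0.42,0.21]] + [[0.0, -0.00],[0.00, -0.0],[-0.0, 0.0]]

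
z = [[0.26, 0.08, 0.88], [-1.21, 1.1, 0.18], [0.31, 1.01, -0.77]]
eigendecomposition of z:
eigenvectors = [[(0.16-0.45j), 0.16+0.45j, (-0.46+0j)], [0.76+0.00j, (0.76-0j), (-0.29+0j)], [0.39-0.23j, (0.39+0.23j), 0.84+0.00j]]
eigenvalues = [(0.94+0.66j), (0.94-0.66j), (-1.3+0j)]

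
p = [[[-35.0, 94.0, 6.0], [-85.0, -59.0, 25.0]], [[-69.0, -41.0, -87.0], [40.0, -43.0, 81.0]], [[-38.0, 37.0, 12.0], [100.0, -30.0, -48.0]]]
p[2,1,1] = -30.0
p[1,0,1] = -41.0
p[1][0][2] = -87.0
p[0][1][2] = 25.0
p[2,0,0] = -38.0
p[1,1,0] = 40.0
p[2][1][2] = -48.0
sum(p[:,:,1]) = -42.0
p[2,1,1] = -30.0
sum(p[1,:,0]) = -29.0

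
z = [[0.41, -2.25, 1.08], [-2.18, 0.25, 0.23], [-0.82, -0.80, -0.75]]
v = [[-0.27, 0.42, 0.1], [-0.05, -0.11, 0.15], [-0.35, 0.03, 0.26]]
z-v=[[0.68, -2.67, 0.98], [-2.13, 0.36, 0.08], [-0.47, -0.83, -1.01]]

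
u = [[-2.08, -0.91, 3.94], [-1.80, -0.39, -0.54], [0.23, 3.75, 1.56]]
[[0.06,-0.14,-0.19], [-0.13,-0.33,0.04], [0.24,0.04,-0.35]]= u @ [[0.05,0.17,0.01], [0.04,-0.02,-0.07], [0.05,0.05,-0.06]]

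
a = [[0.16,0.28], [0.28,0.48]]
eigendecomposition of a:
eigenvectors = [[-0.86, -0.50], [0.5, -0.86]]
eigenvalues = [-0.0, 0.64]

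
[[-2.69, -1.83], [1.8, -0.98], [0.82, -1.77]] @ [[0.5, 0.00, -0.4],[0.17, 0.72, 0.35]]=[[-1.66, -1.32, 0.44], [0.73, -0.71, -1.06], [0.11, -1.27, -0.95]]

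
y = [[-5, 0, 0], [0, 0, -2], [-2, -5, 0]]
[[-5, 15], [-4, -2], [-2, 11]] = y @ [[1, -3], [0, -1], [2, 1]]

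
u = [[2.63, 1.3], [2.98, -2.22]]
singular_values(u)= [4.1, 2.37]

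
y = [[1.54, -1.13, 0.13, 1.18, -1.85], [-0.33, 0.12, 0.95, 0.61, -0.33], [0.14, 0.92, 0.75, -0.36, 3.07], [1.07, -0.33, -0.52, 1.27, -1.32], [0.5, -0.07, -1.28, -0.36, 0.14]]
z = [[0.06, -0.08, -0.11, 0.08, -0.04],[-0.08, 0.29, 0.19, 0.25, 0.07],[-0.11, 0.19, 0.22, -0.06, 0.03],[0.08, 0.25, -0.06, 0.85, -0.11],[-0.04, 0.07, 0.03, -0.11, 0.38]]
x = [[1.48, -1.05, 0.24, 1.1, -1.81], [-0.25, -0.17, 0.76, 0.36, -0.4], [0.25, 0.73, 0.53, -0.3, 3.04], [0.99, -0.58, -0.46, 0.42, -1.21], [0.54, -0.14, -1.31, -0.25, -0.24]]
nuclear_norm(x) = 7.85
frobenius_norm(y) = 5.28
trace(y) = 3.82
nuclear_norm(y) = 8.94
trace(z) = 1.80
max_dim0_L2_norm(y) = 3.84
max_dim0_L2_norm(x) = 3.77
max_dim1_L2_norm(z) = 0.9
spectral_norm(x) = 4.27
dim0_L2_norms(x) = [1.89, 1.42, 1.69, 1.29, 3.77]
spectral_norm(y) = 4.53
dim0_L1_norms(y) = [3.58, 2.57, 3.63, 3.78, 6.71]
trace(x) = 2.02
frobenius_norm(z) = 1.14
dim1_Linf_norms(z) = [0.11, 0.29, 0.22, 0.85, 0.38]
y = z + x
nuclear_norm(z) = 1.80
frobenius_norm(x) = 4.93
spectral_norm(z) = 0.96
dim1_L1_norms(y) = [5.83, 2.34, 5.24, 4.51, 2.35]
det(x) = -0.00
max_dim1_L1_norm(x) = 5.68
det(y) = -0.07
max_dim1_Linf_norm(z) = 0.85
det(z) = -0.00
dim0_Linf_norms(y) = [1.54, 1.13, 1.28, 1.27, 3.07]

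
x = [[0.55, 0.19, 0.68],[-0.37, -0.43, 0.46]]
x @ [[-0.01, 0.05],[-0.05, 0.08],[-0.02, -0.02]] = [[-0.03, 0.03], [0.02, -0.06]]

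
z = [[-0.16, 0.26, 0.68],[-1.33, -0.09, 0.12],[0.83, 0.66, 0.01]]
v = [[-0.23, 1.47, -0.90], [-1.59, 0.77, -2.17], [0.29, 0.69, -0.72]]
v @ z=[[-2.67, -0.79, 0.01],  [-2.57, -1.91, -1.01],  [-1.56, -0.46, 0.27]]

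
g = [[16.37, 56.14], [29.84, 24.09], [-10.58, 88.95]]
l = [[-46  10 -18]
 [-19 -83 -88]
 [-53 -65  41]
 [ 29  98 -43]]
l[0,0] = -46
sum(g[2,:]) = 78.37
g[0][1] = 56.14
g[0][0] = 16.37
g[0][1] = 56.14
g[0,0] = 16.37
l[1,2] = -88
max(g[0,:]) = 56.14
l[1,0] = -19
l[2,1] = -65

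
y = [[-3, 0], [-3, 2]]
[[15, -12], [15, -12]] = y @ [[-5, 4], [0, 0]]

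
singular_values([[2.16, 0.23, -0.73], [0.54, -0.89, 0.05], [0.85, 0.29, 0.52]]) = [2.44, 0.96, 0.75]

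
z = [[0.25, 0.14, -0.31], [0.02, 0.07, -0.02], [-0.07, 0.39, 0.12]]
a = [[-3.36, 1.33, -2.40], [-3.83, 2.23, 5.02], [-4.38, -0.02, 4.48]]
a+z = [[-3.11, 1.47, -2.71], [-3.81, 2.30, 5.0], [-4.45, 0.37, 4.6]]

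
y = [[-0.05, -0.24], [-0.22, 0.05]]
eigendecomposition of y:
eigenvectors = [[-0.79, 0.64], [-0.61, -0.77]]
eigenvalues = [-0.24, 0.24]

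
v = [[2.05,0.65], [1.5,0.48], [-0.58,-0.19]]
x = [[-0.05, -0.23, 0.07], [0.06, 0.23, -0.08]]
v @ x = [[-0.06, -0.32, 0.09], [-0.05, -0.23, 0.07], [0.02, 0.09, -0.03]]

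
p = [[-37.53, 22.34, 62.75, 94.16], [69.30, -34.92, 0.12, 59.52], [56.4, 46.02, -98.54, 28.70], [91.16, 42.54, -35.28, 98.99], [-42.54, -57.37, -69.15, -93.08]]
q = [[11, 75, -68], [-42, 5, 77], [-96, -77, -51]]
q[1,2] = 77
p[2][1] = 46.02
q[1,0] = -42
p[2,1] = 46.02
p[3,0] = 91.16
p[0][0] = -37.53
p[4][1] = -57.37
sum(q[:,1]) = 3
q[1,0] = -42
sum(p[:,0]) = 136.79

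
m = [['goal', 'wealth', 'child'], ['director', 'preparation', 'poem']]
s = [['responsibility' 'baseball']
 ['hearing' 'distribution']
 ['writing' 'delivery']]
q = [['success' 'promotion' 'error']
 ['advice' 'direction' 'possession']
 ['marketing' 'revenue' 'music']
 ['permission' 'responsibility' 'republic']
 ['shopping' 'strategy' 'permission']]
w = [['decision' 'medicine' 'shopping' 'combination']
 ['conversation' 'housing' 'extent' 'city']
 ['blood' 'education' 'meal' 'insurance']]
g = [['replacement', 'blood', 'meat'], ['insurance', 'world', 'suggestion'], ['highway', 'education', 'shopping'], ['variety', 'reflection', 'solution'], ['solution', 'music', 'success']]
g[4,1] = 'music'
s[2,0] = 'writing'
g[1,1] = 'world'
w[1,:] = ['conversation', 'housing', 'extent', 'city']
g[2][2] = 'shopping'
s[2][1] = 'delivery'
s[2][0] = 'writing'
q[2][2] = 'music'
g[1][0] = 'insurance'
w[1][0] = 'conversation'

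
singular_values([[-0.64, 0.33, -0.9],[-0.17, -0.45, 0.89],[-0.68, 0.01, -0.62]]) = [1.63, 0.73, 0.11]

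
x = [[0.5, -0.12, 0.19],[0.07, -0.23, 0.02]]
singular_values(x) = [0.56, 0.2]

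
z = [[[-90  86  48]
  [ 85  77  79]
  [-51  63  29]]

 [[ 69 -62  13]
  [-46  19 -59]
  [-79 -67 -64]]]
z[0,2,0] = -51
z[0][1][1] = 77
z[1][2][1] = -67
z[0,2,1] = 63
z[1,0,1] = -62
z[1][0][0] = 69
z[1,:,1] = [-62, 19, -67]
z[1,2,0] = -79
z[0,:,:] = [[-90, 86, 48], [85, 77, 79], [-51, 63, 29]]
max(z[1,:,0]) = 69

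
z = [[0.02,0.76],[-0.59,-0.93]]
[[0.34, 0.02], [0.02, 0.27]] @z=[[-0.0, 0.24],[-0.16, -0.24]]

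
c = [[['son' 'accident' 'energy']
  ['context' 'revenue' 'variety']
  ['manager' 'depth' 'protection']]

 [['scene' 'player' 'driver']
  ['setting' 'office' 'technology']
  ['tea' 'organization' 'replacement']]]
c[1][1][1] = 'office'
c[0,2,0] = 'manager'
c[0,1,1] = 'revenue'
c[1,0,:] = ['scene', 'player', 'driver']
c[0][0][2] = 'energy'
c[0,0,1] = 'accident'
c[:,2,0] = ['manager', 'tea']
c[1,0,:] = ['scene', 'player', 'driver']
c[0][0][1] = 'accident'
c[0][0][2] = 'energy'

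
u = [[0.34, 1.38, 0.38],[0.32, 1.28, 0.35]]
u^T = [[0.34,0.32], [1.38,1.28], [0.38,0.35]]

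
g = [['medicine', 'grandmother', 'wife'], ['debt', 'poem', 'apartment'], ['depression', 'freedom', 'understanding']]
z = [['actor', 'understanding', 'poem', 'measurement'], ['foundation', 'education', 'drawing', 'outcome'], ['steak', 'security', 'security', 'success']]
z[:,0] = ['actor', 'foundation', 'steak']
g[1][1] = 'poem'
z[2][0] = 'steak'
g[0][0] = 'medicine'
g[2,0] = 'depression'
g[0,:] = ['medicine', 'grandmother', 'wife']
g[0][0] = 'medicine'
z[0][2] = 'poem'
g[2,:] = ['depression', 'freedom', 'understanding']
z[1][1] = 'education'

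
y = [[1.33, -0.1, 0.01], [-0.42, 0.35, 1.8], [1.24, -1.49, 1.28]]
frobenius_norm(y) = 3.27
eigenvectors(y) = [[-0.68+0.00j, (0.02+0.04j), (0.02-0.04j)], [(-0.58+0j), 0.74+0.00j, (0.74-0j)], [(-0.45+0j), 0.21+0.64j, (0.21-0.64j)]]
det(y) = 3.89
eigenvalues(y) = [(1.25+0j), (0.85+1.54j), (0.85-1.54j)]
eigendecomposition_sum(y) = [[1.31+0.00j, -0.01+0.00j, -0.08-0.00j], [(1.11+0j), -0.01+0.00j, -0.07-0.00j], [(0.86+0j), (-0+0j), -0.06-0.00j]] + [[(0.01-0.05j),-0.05+0.03j,(0.05+0.04j)], [(-0.76-0.47j),(0.18+0.91j),0.94-0.46j], [0.19-0.80j,(-0.74+0.41j),(0.67+0.68j)]] + [[0.01+0.05j, -0.05-0.03j, (0.05-0.04j)], [(-0.76+0.47j), 0.18-0.91j, 0.94+0.46j], [0.19+0.80j, (-0.74-0.41j), 0.67-0.68j]]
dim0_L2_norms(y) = [1.87, 1.53, 2.21]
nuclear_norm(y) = 5.25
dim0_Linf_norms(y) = [1.33, 1.49, 1.8]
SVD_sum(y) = [[0.42, -0.38, 0.53], [0.45, -0.41, 0.56], [1.23, -1.12, 1.55]] + [[0.52, -0.27, -0.61], [-1.03, 0.53, 1.2], [0.2, -0.10, -0.23]] + [[0.39, 0.55, 0.09], [0.16, 0.23, 0.04], [-0.19, -0.27, -0.04]]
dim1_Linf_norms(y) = [1.33, 1.8, 1.49]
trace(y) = 2.96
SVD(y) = [[-0.31, 0.45, -0.84], [-0.33, -0.88, -0.35], [-0.9, 0.17, 0.41]] @ diag([2.5440912248573344, 1.8950773356429773, 0.8064004783829299]) @ [[-0.54, 0.49, -0.68], [0.62, -0.32, -0.72], [-0.57, -0.81, -0.13]]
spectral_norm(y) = 2.54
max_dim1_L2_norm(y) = 2.32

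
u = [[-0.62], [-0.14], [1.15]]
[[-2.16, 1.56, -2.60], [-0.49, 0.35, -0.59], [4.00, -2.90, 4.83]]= u @[[3.48, -2.52, 4.2]]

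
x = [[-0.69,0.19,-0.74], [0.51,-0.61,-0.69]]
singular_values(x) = [1.06, 1.02]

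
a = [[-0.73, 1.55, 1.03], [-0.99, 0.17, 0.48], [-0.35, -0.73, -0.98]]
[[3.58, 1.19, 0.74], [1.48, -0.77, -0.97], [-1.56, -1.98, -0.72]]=a@ [[-0.83, 1.37, 0.93], [1.32, 0.79, 1.28], [0.9, 0.94, -0.55]]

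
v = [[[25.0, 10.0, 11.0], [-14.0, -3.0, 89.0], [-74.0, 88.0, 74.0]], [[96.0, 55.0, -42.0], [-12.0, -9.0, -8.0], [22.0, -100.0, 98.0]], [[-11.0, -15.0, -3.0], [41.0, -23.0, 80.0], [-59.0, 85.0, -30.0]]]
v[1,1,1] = -9.0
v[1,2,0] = 22.0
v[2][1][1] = -23.0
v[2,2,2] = -30.0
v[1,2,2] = 98.0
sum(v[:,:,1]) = 88.0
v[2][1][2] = 80.0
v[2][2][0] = -59.0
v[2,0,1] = -15.0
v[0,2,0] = -74.0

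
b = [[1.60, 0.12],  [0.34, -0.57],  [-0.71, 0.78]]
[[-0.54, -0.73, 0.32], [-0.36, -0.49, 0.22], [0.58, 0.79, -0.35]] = b@[[-0.37, -0.5, 0.22], [0.41, 0.56, -0.25]]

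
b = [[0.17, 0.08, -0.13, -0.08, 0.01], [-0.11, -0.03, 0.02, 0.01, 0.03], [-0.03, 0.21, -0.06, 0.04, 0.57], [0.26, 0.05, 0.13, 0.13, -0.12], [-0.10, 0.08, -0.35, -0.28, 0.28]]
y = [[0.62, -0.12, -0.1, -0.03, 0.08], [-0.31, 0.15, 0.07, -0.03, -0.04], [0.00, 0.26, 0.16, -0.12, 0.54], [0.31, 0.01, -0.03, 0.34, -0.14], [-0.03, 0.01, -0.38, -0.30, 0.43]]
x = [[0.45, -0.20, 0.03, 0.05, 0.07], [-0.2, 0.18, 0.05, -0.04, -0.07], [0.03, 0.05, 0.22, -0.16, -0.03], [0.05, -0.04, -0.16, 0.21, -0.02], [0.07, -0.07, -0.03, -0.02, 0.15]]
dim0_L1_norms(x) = [0.8, 0.54, 0.49, 0.48, 0.34]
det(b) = -0.00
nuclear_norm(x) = 1.21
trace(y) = 1.70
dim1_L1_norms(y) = [0.95, 0.6, 1.08, 0.83, 1.15]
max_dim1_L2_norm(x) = 0.5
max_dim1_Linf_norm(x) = 0.45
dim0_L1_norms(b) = [0.67, 0.45, 0.69, 0.54, 1.01]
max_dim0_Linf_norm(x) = 0.45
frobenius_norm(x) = 0.72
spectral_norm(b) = 0.76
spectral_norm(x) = 0.59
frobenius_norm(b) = 0.93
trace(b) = 0.49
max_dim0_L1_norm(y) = 1.27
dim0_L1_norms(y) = [1.27, 0.55, 0.74, 0.82, 1.23]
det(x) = 0.00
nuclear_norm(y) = 2.39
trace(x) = 1.21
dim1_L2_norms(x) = [0.5, 0.29, 0.28, 0.27, 0.18]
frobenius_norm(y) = 1.26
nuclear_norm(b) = 1.52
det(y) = 0.01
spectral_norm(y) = 0.85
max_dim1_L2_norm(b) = 0.61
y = b + x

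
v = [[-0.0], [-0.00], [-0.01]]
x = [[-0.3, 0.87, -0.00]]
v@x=[[0.00, 0.00, 0.0],[0.00, 0.00, 0.00],[0.00, -0.01, 0.00]]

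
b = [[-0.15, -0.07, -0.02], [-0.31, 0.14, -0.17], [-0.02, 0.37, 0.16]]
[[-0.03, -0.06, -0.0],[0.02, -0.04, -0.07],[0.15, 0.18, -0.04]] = b@ [[0.03, 0.16, 0.08], [0.34, 0.38, -0.16], [0.13, 0.26, 0.11]]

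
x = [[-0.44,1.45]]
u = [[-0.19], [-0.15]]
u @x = [[0.08, -0.28], [0.07, -0.22]]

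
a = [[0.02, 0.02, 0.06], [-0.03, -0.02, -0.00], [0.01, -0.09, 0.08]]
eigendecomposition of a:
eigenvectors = [[0.72+0.00j, 0.72-0.00j, (0.56+0j)], [-0.11+0.50j, -0.11-0.50j, (-0.14+0j)], [-0.34+0.33j, -0.34-0.33j, (0.82+0j)]]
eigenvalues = [(-0.01+0.04j), (-0.01-0.04j), (0.1+0j)]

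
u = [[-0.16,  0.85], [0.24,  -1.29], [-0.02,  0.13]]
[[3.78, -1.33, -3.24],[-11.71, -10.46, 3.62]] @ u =[[-0.86,4.51], [-0.71,4.01]]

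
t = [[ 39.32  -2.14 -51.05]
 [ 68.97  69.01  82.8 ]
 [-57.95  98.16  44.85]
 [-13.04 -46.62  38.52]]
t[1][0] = 68.97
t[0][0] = 39.32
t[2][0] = -57.95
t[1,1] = 69.01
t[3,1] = -46.62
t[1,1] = 69.01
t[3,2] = 38.52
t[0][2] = -51.05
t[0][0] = 39.32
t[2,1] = 98.16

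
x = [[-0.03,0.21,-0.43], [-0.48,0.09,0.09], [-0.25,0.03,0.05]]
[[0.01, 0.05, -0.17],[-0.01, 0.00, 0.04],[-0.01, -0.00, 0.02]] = x @ [[0.02,0.0,-0.03], [0.0,0.09,-0.08], [-0.03,-0.08,0.35]]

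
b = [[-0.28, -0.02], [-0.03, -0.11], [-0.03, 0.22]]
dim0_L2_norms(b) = [0.28, 0.25]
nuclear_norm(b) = 0.53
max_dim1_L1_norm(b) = 0.3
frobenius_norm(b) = 0.38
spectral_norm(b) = 0.28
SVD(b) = [[-0.99, 0.05], [-0.15, -0.43], [-0.01, 0.90]] @ diag([0.2836728881210061, 0.24623097397583257]) @ [[0.99, 0.12], [-0.12, 0.99]]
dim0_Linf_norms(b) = [0.28, 0.22]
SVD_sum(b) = [[-0.28, -0.03],[-0.04, -0.0],[-0.0, -0.0]] + [[-0.0, 0.01], [0.01, -0.11], [-0.03, 0.22]]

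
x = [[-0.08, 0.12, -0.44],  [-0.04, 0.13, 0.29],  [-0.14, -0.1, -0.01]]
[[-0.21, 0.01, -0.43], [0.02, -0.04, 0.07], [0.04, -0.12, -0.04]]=x @ [[0.05, 0.73, 0.72], [-0.53, 0.18, -0.68], [0.33, -0.11, 0.65]]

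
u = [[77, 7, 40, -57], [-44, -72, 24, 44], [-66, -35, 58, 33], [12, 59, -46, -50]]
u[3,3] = -50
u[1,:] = [-44, -72, 24, 44]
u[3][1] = 59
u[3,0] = 12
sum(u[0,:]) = 67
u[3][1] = 59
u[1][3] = 44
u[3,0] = 12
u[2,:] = [-66, -35, 58, 33]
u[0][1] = 7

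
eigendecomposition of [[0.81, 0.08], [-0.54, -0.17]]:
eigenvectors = [[0.87, -0.09], [-0.50, 1.00]]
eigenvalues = [0.76, -0.12]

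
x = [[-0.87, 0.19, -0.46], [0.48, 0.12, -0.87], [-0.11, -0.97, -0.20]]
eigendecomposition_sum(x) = [[(0.05+0j), 0.17+0.00j, (-0.14+0j)], [(0.17+0j), 0.55+0.00j, (-0.47+0j)], [-0.14+0.00j, (-0.46-0j), 0.39+0.00j]] + [[-0.46+0.11j, 0.01-0.33j, -0.16-0.35j], [(0.16+0.28j), -0.22+0.05j, -0.20+0.17j], [(0.02+0.37j), -0.25-0.06j, (-0.3+0.07j)]] + [[-0.46-0.11j, 0.01+0.33j, (-0.16+0.35j)], [0.16-0.28j, -0.22-0.05j, -0.20-0.17j], [(0.02-0.37j), -0.25+0.06j, -0.30-0.07j]]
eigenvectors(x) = [[(0.23+0j), (0.69+0j), 0.69-0.00j], [0.75+0.00j, (-0.12-0.45j), -0.12+0.45j], [-0.63+0.00j, (0.1-0.54j), 0.10+0.54j]]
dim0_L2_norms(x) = [1.0, 1.0, 1.0]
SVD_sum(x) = [[-0.27,-0.06,-0.68],[-0.23,-0.05,-0.57],[-0.12,-0.03,-0.29]] + [[-0.61, 0.17, 0.23],  [0.63, -0.18, -0.24],  [0.19, -0.05, -0.07]] + [[0.02, 0.08, -0.01], [0.07, 0.35, -0.06], [-0.19, -0.89, 0.16]]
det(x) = 1.00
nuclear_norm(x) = 3.00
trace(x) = -0.95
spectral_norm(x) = 1.01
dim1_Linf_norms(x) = [0.87, 0.87, 0.97]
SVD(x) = [[-0.73, 0.68, -0.09], [-0.61, -0.7, -0.37], [-0.31, -0.21, 0.93]] @ diag([1.0052676880963, 0.9989711950724457, 0.9953860691636426]) @ [[0.37, 0.09, 0.92], [-0.91, 0.25, 0.34], [-0.2, -0.96, 0.17]]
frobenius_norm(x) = 1.73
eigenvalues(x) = [(1+0j), (-0.97+0.23j), (-0.97-0.23j)]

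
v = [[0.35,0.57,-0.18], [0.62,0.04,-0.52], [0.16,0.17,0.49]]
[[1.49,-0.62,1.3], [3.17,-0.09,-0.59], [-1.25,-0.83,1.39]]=v@ [[2.3, -1.0, 0.40], [0.14, -0.81, 2.6], [-3.35, -1.09, 1.81]]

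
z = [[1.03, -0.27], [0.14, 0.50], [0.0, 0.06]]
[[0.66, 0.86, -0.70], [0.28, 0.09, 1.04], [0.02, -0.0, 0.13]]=z @ [[0.74, 0.82, -0.13],[0.36, -0.05, 2.11]]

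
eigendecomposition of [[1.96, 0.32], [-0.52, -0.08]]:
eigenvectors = [[0.97, -0.16], [-0.26, 0.99]]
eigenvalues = [1.87, 0.01]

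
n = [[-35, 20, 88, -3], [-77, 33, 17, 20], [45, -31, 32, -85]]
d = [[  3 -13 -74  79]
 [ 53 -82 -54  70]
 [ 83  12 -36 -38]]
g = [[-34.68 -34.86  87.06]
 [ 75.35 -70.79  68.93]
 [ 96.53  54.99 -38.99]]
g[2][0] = 96.53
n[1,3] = 20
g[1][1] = -70.79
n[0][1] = 20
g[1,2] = 68.93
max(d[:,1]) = 12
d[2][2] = -36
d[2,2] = -36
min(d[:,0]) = 3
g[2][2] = -38.99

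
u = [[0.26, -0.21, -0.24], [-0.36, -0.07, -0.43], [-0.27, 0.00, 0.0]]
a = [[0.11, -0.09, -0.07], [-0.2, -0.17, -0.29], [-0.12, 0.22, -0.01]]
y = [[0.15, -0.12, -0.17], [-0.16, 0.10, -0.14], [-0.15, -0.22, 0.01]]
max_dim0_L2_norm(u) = 0.52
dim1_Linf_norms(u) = [0.26, 0.43, 0.27]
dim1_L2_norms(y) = [0.26, 0.23, 0.27]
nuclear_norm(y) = 0.76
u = a + y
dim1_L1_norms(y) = [0.44, 0.4, 0.38]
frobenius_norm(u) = 0.75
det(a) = 0.01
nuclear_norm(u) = 1.12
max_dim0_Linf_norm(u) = 0.43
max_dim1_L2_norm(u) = 0.57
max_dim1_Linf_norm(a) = 0.29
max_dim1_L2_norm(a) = 0.39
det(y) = -0.02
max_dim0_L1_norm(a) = 0.48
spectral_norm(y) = 0.27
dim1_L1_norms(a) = [0.27, 0.66, 0.35]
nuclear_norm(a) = 0.75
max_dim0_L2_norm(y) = 0.27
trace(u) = 0.19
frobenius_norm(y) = 0.44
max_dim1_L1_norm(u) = 0.86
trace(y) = 0.26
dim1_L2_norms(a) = [0.16, 0.39, 0.25]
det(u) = -0.02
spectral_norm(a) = 0.40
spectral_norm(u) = 0.59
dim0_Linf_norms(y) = [0.16, 0.22, 0.17]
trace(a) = -0.07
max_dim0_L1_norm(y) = 0.46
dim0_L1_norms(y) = [0.46, 0.44, 0.32]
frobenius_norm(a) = 0.49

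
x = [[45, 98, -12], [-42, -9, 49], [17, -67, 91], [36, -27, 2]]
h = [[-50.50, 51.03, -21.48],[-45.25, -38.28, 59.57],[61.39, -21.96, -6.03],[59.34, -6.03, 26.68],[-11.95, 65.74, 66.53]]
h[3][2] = 26.68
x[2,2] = 91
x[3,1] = -27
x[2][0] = 17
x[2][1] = -67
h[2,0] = 61.39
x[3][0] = 36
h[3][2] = 26.68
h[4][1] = 65.74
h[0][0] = -50.5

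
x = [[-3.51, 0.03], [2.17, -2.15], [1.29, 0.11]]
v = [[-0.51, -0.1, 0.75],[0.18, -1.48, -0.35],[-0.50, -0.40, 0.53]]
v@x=[[2.54, 0.28], [-4.29, 3.15], [1.57, 0.90]]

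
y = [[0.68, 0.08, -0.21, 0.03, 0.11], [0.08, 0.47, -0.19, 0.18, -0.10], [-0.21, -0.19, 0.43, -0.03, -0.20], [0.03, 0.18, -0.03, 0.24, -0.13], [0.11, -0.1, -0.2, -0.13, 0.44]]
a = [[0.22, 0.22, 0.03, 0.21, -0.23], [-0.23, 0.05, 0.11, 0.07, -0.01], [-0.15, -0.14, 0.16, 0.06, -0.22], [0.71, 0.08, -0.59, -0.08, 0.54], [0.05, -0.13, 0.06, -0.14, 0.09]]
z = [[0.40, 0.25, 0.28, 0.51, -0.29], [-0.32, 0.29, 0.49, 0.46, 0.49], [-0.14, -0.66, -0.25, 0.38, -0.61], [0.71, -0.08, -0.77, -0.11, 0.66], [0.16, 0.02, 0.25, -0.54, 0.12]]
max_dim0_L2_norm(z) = 1.07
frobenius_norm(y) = 1.23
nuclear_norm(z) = 4.34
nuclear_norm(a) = 2.01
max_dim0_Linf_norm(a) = 0.71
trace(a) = 0.44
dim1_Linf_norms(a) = [0.23, 0.23, 0.22, 0.71, 0.14]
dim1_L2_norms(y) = [0.73, 0.55, 0.55, 0.33, 0.52]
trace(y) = 2.26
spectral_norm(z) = 1.35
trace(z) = 0.45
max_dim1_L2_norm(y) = 0.73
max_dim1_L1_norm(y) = 1.11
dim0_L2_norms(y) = [0.73, 0.55, 0.55, 0.33, 0.52]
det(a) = 0.00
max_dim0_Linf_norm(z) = 0.77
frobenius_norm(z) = 2.12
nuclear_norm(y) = 2.26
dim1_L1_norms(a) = [0.91, 0.47, 0.73, 2.0, 0.47]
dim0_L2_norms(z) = [0.9, 0.77, 1.02, 0.96, 1.07]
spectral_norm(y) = 0.93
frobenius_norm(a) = 1.26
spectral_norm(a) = 1.14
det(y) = 0.00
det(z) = 0.24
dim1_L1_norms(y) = [1.11, 1.02, 1.06, 0.61, 0.98]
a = z @ y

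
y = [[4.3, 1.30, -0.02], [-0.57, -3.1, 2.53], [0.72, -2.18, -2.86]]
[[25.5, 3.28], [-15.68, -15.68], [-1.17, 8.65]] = y @ [[4.90, 0.26], [3.39, 1.6], [-0.94, -4.18]]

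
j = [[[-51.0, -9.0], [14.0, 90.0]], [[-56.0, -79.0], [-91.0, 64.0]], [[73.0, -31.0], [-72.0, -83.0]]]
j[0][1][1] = 90.0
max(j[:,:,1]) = 90.0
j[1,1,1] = 64.0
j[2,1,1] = -83.0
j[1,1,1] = 64.0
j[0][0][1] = -9.0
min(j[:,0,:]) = -79.0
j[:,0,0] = [-51.0, -56.0, 73.0]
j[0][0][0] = -51.0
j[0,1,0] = 14.0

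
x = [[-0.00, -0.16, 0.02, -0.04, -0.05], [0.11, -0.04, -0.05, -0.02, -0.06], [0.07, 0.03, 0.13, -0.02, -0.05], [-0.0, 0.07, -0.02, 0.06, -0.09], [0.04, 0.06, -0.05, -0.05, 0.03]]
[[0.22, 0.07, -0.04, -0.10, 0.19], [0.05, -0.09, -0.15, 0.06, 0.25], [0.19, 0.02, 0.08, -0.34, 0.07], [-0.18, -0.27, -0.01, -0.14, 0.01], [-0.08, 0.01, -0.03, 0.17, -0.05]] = x @ [[0.91, 0.1, -0.88, 0.49, 1.6], [-1.26, -0.68, 0.48, -0.22, -1.17], [1.44, 0.79, 0.93, -2.11, -0.19], [-0.26, -0.75, -0.45, 0.01, 0.65], [0.49, 1.78, 0.02, 1.85, -0.56]]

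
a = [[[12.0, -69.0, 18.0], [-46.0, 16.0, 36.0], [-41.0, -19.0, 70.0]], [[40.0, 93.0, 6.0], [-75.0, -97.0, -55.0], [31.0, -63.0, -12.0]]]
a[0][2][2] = 70.0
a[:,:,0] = [[12.0, -46.0, -41.0], [40.0, -75.0, 31.0]]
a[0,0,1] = -69.0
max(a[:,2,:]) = 70.0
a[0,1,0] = -46.0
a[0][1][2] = 36.0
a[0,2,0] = -41.0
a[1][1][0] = -75.0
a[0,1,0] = -46.0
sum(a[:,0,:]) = 100.0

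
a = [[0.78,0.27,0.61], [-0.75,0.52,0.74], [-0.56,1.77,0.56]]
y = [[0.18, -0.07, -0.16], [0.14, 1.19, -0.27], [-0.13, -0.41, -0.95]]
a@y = [[0.10, 0.02, -0.78], [-0.16, 0.37, -0.72], [0.07, 1.92, -0.92]]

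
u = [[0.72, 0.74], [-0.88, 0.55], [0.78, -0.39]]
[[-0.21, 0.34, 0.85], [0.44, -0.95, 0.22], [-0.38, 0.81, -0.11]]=u @ [[-0.42, 0.85, 0.29], [0.13, -0.37, 0.87]]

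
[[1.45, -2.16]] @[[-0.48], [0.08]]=[[-0.87]]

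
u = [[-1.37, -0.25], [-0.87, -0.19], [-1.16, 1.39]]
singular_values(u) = [2.12, 1.24]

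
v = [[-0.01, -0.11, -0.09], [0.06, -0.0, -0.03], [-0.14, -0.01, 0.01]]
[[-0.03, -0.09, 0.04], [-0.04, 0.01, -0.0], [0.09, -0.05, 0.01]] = v@[[-0.63, 0.34, -0.02],[0.17, 0.39, -0.39],[0.15, 0.51, 0.07]]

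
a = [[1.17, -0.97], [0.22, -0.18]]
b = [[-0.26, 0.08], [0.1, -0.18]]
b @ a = [[-0.29, 0.24], [0.08, -0.06]]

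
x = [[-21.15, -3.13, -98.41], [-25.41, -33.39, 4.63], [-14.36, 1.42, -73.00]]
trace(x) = -127.54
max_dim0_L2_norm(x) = 122.62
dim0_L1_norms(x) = [60.92, 37.94, 176.04]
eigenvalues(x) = [1.57, -36.7, -92.41]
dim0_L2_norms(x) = [36.04, 33.57, 122.62]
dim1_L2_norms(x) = [100.71, 42.21, 74.41]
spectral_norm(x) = 125.18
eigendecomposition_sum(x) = [[1.14, -0.16, -1.51], [-0.86, 0.12, 1.14], [-0.24, 0.03, 0.31]] + [[-2.18,-4.36,5.35], [-17.02,-34.04,41.8], [0.2,0.39,-0.48]] + [[-20.11, 1.39, -102.25], [-7.53, 0.52, -38.31], [-14.32, 0.99, -72.83]]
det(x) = 5337.11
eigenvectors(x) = [[-0.79, 0.13, 0.78], [0.59, 0.99, 0.29], [0.16, -0.01, 0.55]]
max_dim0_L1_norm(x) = 176.04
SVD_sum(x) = [[-20.75, -1.61, -98.52], [-0.26, -0.02, -1.21], [-15.32, -1.19, -72.75]] + [[-0.87,-1.15,0.20], [-25.10,-33.41,5.83], [1.59,2.12,-0.37]] + [[0.46, -0.36, -0.09], [-0.06, 0.04, 0.01], [-0.63, 0.49, 0.12]]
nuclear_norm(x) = 168.49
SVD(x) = [[-0.80,  -0.03,  -0.59], [-0.01,  -1.00,  0.07], [-0.59,  0.06,  0.8]] @ diag([125.18040538870437, 42.305094634191754, 1.0078068821532513]) @ [[0.21, 0.02, 0.98], [0.59, 0.79, -0.14], [-0.78, 0.61, 0.15]]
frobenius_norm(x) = 132.14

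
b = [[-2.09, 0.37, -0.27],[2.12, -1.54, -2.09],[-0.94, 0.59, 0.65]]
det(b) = -0.21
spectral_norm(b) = 3.89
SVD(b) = [[-0.42, -0.90, -0.11], [0.85, -0.43, 0.31], [-0.33, 0.04, 0.94]] @ diag([3.8859227947082777, 1.5376964818146932, 0.035966142152304495]) @ [[0.77, -0.43, -0.48], [0.61, 0.23, 0.76], [0.21, 0.88, -0.43]]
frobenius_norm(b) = 4.18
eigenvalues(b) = [(-2.61+0j), (-0.19+0.22j), (-0.19-0.22j)]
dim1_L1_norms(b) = [2.73, 5.75, 2.18]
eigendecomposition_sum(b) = [[-2.08+0.00j,0.60+0.00j,(0.21+0j)], [2.18-0.00j,(-0.63-0j),-0.22-0.00j], [(-0.99+0j),0.29+0.00j,0.10+0.00j]] + [[(-0.01+0.03j), -0.12-0.06j, -0.24-0.19j], [-0.03+0.13j, -0.45-0.24j, (-0.93-0.81j)], [0.03-0.05j, 0.15+0.15j, (0.27+0.43j)]] + [[-0.01-0.03j, (-0.12+0.06j), (-0.24+0.19j)], [-0.03-0.13j, (-0.45+0.24j), -0.93+0.81j], [0.03+0.05j, (0.15-0.15j), 0.27-0.43j]]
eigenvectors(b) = [[(0.66+0j), (-0.22+0.01j), (-0.22-0.01j)],[(-0.69+0j), (-0.9+0j), (-0.9-0j)],[0.31+0.00j, 0.36+0.11j, 0.36-0.11j]]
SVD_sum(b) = [[-1.25, 0.69, 0.78], [2.52, -1.40, -1.58], [-0.98, 0.55, 0.62]] + [[-0.84, -0.32, -1.06], [-0.4, -0.15, -0.51], [0.04, 0.01, 0.05]] + [[-0.0, -0.00, 0.00], [0.00, 0.01, -0.0], [0.01, 0.03, -0.01]]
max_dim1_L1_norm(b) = 5.75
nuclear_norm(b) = 5.46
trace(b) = -2.98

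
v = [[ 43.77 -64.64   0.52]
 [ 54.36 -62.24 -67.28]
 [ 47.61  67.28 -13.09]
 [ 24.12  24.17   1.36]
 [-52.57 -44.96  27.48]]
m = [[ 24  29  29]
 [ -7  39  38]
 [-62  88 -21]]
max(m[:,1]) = 88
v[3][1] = 24.17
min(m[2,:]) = -62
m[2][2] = -21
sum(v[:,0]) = 117.29000000000002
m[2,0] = -62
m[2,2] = -21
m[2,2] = -21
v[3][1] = 24.17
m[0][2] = 29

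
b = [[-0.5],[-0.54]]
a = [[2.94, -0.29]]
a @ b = [[-1.31]]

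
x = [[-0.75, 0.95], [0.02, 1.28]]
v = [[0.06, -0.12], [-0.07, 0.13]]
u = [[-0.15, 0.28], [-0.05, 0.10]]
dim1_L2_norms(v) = [0.13, 0.15]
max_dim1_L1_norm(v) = 0.2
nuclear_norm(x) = 2.25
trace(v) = 0.19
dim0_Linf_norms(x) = [0.75, 1.28]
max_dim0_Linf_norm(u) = 0.28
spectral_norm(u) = 0.34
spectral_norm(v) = 0.20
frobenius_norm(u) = 0.34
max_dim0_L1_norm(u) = 0.38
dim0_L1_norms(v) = [0.13, 0.25]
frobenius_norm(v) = 0.20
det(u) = -0.00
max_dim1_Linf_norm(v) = 0.13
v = x @ u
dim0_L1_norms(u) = [0.2, 0.38]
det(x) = -0.98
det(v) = -0.00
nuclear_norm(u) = 0.34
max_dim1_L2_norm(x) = 1.28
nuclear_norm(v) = 0.20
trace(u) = -0.05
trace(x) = 0.53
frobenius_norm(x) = 1.76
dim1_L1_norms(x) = [1.7, 1.3]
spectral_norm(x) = 1.66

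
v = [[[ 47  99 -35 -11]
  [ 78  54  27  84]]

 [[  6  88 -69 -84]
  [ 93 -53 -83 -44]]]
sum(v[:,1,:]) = 156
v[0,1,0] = 78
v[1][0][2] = -69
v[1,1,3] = -44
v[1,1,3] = -44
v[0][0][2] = -35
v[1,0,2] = -69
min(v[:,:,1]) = -53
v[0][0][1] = 99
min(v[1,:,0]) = 6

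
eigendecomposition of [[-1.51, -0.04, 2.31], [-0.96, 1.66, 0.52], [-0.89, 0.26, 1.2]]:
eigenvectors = [[-0.84, 0.8, -0.16], [-0.29, 0.3, -0.96], [-0.46, 0.52, -0.24]]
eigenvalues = [-0.26, -0.01, 1.63]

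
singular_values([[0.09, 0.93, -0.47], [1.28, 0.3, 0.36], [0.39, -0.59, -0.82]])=[1.39, 1.12, 0.98]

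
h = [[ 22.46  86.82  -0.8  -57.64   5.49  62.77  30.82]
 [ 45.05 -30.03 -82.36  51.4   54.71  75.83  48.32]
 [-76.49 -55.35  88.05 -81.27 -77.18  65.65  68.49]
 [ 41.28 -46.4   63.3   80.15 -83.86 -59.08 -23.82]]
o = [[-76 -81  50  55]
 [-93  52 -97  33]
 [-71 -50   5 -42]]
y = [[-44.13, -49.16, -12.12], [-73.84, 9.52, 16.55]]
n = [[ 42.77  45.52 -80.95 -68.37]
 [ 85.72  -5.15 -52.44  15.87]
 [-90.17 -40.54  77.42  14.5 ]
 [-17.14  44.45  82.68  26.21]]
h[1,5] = 75.83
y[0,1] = -49.16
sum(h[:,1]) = -44.96000000000001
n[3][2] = 82.68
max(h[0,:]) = 86.82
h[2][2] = 88.05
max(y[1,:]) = 16.55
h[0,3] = -57.64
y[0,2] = -12.12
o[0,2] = 50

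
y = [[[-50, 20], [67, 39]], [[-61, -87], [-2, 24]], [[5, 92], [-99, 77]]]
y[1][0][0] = -61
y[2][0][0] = 5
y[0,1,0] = 67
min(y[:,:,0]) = -99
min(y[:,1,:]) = -99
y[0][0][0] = -50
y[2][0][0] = 5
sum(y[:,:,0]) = -140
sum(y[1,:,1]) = -63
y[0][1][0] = 67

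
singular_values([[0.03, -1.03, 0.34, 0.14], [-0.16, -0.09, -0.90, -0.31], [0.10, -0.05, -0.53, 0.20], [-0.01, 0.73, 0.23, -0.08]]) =[1.29, 1.13, 0.37, 0.0]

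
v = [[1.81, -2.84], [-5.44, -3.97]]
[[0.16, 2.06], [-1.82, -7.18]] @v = [[-10.92, -8.63], [35.76, 33.67]]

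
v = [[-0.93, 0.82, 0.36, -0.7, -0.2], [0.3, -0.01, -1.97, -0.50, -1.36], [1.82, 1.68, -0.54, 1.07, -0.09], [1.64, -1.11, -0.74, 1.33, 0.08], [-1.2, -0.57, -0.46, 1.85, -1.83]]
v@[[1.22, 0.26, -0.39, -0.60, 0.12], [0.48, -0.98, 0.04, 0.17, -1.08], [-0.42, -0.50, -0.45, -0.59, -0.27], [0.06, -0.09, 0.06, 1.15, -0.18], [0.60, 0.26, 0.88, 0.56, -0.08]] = [[-1.05, -1.21, 0.02, -0.43, -0.95], [0.34, 0.76, -0.46, -0.36, 0.78], [3.26, -1.02, -0.41, 0.69, -1.64], [1.91, 1.79, -0.2, 0.84, 1.35], [-2.53, -0.17, -0.85, 2.00, 0.41]]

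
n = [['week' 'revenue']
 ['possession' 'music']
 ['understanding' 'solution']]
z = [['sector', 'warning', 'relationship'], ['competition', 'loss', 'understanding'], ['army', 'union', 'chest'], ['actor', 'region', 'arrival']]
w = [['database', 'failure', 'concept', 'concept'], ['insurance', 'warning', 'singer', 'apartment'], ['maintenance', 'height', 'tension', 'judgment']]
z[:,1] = ['warning', 'loss', 'union', 'region']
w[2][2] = 'tension'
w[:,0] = ['database', 'insurance', 'maintenance']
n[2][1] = 'solution'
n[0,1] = 'revenue'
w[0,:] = ['database', 'failure', 'concept', 'concept']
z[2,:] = ['army', 'union', 'chest']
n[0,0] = 'week'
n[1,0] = 'possession'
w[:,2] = ['concept', 'singer', 'tension']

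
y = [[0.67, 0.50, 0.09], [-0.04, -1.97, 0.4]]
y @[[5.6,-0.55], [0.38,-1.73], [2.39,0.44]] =[[4.16,-1.19], [-0.02,3.61]]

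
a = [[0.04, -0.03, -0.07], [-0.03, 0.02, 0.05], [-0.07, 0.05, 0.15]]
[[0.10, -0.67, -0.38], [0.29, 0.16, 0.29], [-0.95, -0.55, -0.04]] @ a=[[0.05, -0.04, -0.10], [-0.01, 0.01, 0.03], [-0.02, 0.02, 0.03]]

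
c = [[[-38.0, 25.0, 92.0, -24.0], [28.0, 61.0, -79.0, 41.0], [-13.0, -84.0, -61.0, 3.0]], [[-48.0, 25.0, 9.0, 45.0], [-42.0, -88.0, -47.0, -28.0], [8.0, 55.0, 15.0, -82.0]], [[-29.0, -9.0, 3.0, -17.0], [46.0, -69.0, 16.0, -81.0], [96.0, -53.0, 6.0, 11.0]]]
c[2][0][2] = 3.0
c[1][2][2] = 15.0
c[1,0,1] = 25.0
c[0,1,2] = -79.0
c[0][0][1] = 25.0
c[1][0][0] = -48.0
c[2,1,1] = -69.0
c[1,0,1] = 25.0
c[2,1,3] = -81.0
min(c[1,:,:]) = -88.0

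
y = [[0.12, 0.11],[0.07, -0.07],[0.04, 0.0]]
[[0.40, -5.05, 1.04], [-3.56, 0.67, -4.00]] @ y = [[-0.26, 0.40], [-0.54, -0.44]]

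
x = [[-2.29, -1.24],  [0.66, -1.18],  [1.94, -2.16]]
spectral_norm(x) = 3.29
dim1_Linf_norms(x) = [2.29, 1.18, 2.16]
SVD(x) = [[-0.37, -0.92], [0.36, -0.25], [0.85, -0.3]] @ diag([3.292537969533452, 2.489597099769465]) @ [[0.84, -0.55],[0.55, 0.84]]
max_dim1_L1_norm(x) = 4.1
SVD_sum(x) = [[-1.03, 0.68], [1.0, -0.66], [2.35, -1.54]] + [[-1.26, -1.92], [-0.34, -0.52], [-0.41, -0.62]]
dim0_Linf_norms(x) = [2.29, 2.16]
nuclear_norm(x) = 5.78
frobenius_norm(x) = 4.13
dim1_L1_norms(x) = [3.53, 1.84, 4.1]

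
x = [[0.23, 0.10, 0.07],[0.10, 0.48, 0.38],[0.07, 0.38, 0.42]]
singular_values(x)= [0.85, 0.21, 0.07]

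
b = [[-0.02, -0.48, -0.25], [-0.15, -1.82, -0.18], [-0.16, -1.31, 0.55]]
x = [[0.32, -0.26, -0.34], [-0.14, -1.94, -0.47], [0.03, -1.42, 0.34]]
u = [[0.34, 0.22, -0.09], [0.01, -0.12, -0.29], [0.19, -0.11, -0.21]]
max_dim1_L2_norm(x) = 2.0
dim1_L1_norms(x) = [0.92, 2.55, 1.79]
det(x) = -0.52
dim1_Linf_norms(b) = [0.48, 1.82, 1.31]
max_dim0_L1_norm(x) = 3.62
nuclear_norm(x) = 3.40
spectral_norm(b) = 2.31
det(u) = -0.02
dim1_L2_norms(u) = [0.41, 0.31, 0.3]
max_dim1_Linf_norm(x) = 1.94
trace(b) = -1.29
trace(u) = 0.01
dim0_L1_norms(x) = [0.49, 3.62, 1.15]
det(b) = -0.01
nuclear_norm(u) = 0.93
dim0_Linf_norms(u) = [0.34, 0.22, 0.29]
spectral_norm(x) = 2.43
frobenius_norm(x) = 2.53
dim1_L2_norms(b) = [0.54, 1.84, 1.43]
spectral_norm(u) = 0.47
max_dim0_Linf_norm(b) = 1.82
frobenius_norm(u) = 0.60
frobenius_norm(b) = 2.39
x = b + u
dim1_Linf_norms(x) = [0.34, 1.94, 1.42]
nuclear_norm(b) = 2.93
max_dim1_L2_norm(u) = 0.41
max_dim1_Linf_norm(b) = 1.82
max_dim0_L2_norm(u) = 0.39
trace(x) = -1.28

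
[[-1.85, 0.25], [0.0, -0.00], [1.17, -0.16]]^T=[[-1.85, 0.00, 1.17],[0.25, -0.00, -0.16]]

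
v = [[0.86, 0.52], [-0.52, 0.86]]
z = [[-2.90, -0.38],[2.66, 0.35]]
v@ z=[[-1.11, -0.14], [3.80, 0.5]]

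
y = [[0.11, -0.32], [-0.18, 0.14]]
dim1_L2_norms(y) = [0.34, 0.23]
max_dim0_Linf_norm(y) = 0.32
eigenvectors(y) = [[-0.82, 0.78],[-0.58, -0.62]]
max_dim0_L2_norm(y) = 0.35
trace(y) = 0.25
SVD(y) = [[-0.85, 0.53], [0.53, 0.85]] @ diag([0.39371508354630796, 0.10718410790841984]) @ [[-0.48,0.88], [-0.88,-0.48]]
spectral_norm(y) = 0.39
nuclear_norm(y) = 0.50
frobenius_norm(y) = 0.41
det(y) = -0.04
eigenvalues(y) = [-0.12, 0.37]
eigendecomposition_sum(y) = [[-0.06,-0.08],  [-0.04,-0.05]] + [[0.17,  -0.24], [-0.14,  0.19]]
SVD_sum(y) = [[0.16, -0.29], [-0.1, 0.18]] + [[-0.05, -0.03], [-0.08, -0.04]]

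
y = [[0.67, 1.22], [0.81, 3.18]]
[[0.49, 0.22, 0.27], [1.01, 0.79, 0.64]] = y@ [[0.27, -0.24, 0.08],[0.25, 0.31, 0.18]]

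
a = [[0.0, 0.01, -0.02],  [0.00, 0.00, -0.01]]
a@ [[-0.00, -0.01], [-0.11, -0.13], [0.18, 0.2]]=[[-0.00,-0.01],[-0.00,-0.0]]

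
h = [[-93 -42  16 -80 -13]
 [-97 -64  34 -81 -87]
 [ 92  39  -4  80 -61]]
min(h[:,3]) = -81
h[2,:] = [92, 39, -4, 80, -61]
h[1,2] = 34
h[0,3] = -80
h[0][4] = -13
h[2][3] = 80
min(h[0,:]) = -93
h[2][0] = 92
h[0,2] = 16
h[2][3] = 80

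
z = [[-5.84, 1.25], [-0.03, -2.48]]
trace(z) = -8.32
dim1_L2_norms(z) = [5.97, 2.48]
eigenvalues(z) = [-5.83, -2.49]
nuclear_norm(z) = 8.42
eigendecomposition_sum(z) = [[-5.85, 2.18],[-0.05, 0.02]] + [[0.01,-0.93],[0.02,-2.5]]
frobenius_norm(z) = 6.47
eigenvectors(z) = [[-1.00, -0.35], [-0.01, -0.94]]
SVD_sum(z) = [[-5.78,1.48], [0.57,-0.15]] + [[-0.06,-0.23], [-0.6,-2.33]]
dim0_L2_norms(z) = [5.84, 2.78]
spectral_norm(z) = 6.00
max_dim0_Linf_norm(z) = 5.84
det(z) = 14.52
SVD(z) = [[-1.00, 0.1], [0.1, 1.0]] @ diag([5.996259284288922, 2.4216264360092565]) @ [[0.97, -0.25],[-0.25, -0.97]]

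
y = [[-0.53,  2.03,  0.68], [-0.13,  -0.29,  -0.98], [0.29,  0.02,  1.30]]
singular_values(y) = [2.36, 1.47, 0.0]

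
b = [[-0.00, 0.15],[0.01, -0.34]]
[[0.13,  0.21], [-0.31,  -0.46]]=b@[[-1.02, 0.46], [0.89, 1.37]]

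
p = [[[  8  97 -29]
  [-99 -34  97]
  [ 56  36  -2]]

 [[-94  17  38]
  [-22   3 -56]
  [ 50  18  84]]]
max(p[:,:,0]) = 56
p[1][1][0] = -22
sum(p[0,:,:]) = 130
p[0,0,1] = 97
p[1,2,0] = 50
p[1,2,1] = 18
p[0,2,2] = -2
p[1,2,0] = 50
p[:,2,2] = [-2, 84]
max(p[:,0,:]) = 97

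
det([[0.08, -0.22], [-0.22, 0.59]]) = -0.001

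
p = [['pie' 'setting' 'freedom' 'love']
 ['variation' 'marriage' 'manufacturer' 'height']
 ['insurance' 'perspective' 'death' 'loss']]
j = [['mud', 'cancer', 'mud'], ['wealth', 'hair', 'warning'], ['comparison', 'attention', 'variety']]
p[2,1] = 'perspective'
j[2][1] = 'attention'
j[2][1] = 'attention'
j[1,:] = ['wealth', 'hair', 'warning']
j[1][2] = 'warning'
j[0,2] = 'mud'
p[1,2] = 'manufacturer'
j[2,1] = 'attention'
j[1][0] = 'wealth'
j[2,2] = 'variety'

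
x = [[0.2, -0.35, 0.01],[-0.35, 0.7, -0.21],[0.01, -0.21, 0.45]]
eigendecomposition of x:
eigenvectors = [[-0.4, 0.85, -0.35], [0.84, 0.49, 0.22], [-0.36, 0.21, 0.91]]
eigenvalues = [0.95, 0.0, 0.39]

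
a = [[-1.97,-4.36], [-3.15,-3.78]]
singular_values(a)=[6.8, 0.92]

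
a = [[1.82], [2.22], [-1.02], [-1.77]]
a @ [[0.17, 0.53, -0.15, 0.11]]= [[0.31, 0.96, -0.27, 0.2], [0.38, 1.18, -0.33, 0.24], [-0.17, -0.54, 0.15, -0.11], [-0.3, -0.94, 0.27, -0.19]]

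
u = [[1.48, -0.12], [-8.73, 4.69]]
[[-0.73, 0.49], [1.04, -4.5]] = u @ [[-0.56, 0.30], [-0.82, -0.40]]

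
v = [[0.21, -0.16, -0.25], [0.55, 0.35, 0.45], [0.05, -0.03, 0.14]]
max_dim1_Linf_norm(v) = 0.55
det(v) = 0.03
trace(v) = 0.70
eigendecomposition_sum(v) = [[(0.1+0.17j), -0.08+0.06j, -0.10+0.15j], [(0.24-0.3j), (0.17+0.11j), 0.34+0.09j], [(0.04+0.02j), (-0.01+0.02j), (-0+0.05j)]] + [[(0.1-0.17j), (-0.08-0.06j), (-0.1-0.15j)],[0.24+0.30j, (0.17-0.11j), (0.34-0.09j)],[0.04-0.02j, (-0.01-0.02j), -0.00-0.05j]] + [[(0.01+0j), 0j, (-0.04-0j)], [(0.06+0j), (0.02+0j), (-0.24-0j)], [-0.04-0.00j, (-0.01-0j), 0.15+0.00j]]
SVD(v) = [[0.11, 0.99, 0.11], [-0.99, 0.12, -0.12], [-0.13, -0.09, 0.99]] @ diag([0.8023992498797411, 0.35728364288797426, 0.10584820412802418]) @ [[-0.66, -0.45, -0.61],[0.75, -0.32, -0.58],[0.06, -0.84, 0.54]]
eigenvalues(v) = [(0.26+0.32j), (0.26-0.32j), (0.17+0j)]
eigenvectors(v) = [[0.16-0.43j, (0.16+0.43j), -0.15+0.00j], [-0.88+0.00j, -0.88-0.00j, (-0.84+0j)], [-0.02-0.11j, (-0.02+0.11j), (0.52+0j)]]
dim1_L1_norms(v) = [0.62, 1.35, 0.22]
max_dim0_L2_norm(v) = 0.59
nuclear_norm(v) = 1.27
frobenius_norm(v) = 0.88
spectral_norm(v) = 0.80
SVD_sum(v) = [[-0.06, -0.04, -0.05], [0.52, 0.35, 0.48], [0.07, 0.05, 0.06]] + [[0.27, -0.11, -0.2], [0.03, -0.01, -0.02], [-0.03, 0.01, 0.02]] + [[0.00, -0.01, 0.01], [-0.0, 0.01, -0.01], [0.01, -0.09, 0.06]]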